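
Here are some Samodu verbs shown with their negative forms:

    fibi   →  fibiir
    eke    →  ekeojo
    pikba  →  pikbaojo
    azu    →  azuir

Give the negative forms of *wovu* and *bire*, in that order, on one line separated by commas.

The suffix is conditioned by the last vowel: -ir when the last vowel of the stem is a high vowel (*fibi*, *azu*); -ojo when the last vowel of the stem is a non-high vowel (*eke*, *pikba*).
*wovu*: last vowel = /u/, a high vowel → -ir → *wovuir*.
*bire*: last vowel = /e/, a non-high vowel → -ojo → *bireojo*.

wovuir, bireojo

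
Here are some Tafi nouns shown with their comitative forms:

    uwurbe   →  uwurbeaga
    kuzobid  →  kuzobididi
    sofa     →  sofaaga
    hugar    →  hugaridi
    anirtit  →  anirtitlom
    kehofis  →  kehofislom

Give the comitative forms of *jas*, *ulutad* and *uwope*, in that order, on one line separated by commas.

The alternation tracks the final sound of the stem — -lom when the stem ends in a voiceless consonant (*anirtit*, *kehofis*); -idi when the stem ends in a voiced consonant (*kuzobid*, *hugar*); -aga when the stem ends in a vowel (*uwurbe*, *sofa*).
Since the final sound of *jas* is /s/ (a voiceless consonant), it takes -lom, giving *jaslom*.
The final sound of *ulutad* is /d/, which is a voiced consonant, so the suffix is -idi, giving *ulutadidi*.
*uwope* — final sound /e/ (a vowel) → -aga → *uwopeaga*.

jaslom, ulutadidi, uwopeaga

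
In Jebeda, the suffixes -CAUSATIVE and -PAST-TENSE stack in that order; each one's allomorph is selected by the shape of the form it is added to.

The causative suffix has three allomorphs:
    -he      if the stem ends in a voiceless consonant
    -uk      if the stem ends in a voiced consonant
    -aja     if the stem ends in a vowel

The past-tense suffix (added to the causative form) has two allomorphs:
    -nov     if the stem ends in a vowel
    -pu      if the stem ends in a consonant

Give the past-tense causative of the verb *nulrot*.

Since the final sound of *nulrot* is /t/ (a voiceless consonant), it takes -he, giving *nulrothe*.
The causative form *nulrothe* — final sound /e/ (a vowel) → -nov → *nulrothenov*.

nulrothenov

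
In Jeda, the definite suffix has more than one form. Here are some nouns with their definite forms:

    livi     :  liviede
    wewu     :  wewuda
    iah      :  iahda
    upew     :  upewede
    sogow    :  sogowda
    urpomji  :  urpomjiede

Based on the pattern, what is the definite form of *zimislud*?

Looking at the last vowel of each stem: -ede when the last vowel of the stem is a front vowel (*livi*, *upew*, *urpomji*); -da when the last vowel of the stem is a back vowel (*wewu*, *iah*, *sogow*).
*zimislud*: last vowel = /u/, a back vowel → -da → *zimisludda*.

zimisludda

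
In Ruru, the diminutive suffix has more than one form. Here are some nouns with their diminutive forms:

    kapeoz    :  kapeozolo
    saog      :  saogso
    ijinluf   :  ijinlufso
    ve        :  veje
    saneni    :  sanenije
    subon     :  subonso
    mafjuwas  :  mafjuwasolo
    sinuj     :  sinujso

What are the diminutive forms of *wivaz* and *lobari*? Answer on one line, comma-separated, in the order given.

wivazolo, lobarije

Looking at the final sound of each stem: -olo when the stem ends in a sibilant (*kapeoz*, *mafjuwas*); -so when the stem ends in a non-sibilant consonant (*saog*, *ijinluf*, *subon*, *sinuj*); -je when the stem ends in a vowel (*ve*, *saneni*).
Since the final sound of *wivaz* is /z/ (a sibilant), it takes -olo, giving *wivazolo*.
*lobari*: final sound = /i/, a vowel → -je → *lobarije*.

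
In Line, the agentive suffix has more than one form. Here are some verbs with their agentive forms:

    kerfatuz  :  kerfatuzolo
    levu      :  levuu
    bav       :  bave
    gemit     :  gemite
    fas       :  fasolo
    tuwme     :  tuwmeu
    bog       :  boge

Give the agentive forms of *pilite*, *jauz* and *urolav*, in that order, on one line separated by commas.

Looking at the final sound of each stem: -olo when the stem ends in a sibilant (*kerfatuz*, *fas*); -e when the stem ends in a non-sibilant consonant (*bav*, *gemit*, *bog*); -u when the stem ends in a vowel (*levu*, *tuwme*).
Since the final sound of *pilite* is /e/ (a vowel), it takes -u, giving *piliteu*.
The final sound of *jauz* is /z/, which is a sibilant, so the suffix is -olo, giving *jauzolo*.
Since the final sound of *urolav* is /v/ (a non-sibilant consonant), it takes -e, giving *urolave*.

piliteu, jauzolo, urolave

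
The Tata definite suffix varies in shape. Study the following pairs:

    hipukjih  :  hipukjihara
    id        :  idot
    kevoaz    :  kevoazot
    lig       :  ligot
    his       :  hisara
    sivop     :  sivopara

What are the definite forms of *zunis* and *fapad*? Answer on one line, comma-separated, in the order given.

The pattern is voicing of the final consonant: -ara when the stem ends in a voiceless consonant (*hipukjih*, *his*, *sivop*); -ot when the stem ends in a voiced consonant (*id*, *kevoaz*, *lig*).
*zunis*: final consonant = /s/, voiceless → -ara → *zunisara*.
The final consonant of *fapad* is /d/, which is voiced, so the suffix is -ot, giving *fapadot*.

zunisara, fapadot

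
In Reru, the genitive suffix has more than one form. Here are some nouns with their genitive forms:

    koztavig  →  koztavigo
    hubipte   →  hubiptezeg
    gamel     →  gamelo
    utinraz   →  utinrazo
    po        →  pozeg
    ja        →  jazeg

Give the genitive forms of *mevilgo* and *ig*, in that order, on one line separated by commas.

Looking at the final sound of each stem: -o when the stem ends in a consonant (*koztavig*, *gamel*, *utinraz*); -zeg when the stem ends in a vowel (*hubipte*, *po*, *ja*).
Since the final sound of *mevilgo* is /o/ (a vowel), it takes -zeg, giving *mevilgozeg*.
The final sound of *ig* is /g/, which is a consonant, so the suffix is -o, giving *igo*.

mevilgozeg, igo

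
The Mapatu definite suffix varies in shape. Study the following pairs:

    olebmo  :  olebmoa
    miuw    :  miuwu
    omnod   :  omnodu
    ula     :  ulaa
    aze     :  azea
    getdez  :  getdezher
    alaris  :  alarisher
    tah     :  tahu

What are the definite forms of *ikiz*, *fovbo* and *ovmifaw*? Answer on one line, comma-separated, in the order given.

Looking at the final sound of each stem: -her when the stem ends in a sibilant (*getdez*, *alaris*); -u when the stem ends in a non-sibilant consonant (*miuw*, *omnod*, *tah*); -a when the stem ends in a vowel (*olebmo*, *ula*, *aze*).
The final sound of *ikiz* is /z/, which is a sibilant, so the suffix is -her, giving *ikizher*.
*fovbo* — final sound /o/ (a vowel) → -a → *fovboa*.
Since the final sound of *ovmifaw* is /w/ (a non-sibilant consonant), it takes -u, giving *ovmifawu*.

ikizher, fovboa, ovmifawu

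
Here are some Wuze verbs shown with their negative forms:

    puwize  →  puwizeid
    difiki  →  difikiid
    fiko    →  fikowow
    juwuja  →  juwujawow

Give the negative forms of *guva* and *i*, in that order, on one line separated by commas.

The suffix is conditioned by the last vowel: -id when the last vowel of the stem is a front vowel (*puwize*, *difiki*); -wow when the last vowel of the stem is a back vowel (*fiko*, *juwuja*).
*guva*: last vowel = /a/, a back vowel → -wow → *guvawow*.
*i*: last vowel = /i/, a front vowel → -id → *iid*.

guvawow, iid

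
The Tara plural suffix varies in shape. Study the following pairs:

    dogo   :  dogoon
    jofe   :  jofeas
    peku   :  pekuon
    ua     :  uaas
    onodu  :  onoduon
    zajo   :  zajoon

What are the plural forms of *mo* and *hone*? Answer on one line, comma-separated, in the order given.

The suffix is conditioned by the last vowel: -on when the last vowel of the stem is a rounded vowel (*dogo*, *peku*, *onodu*, *zajo*); -as when the last vowel of the stem is an unrounded vowel (*jofe*, *ua*).
The last vowel of *mo* is /o/, which is a rounded vowel, so the suffix is -on, giving *moon*.
*hone*: last vowel = /e/, an unrounded vowel → -as → *honeas*.

moon, honeas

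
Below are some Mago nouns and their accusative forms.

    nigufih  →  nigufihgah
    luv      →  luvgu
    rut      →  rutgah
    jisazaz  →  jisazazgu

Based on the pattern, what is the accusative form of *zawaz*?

The suffix is conditioned by the final consonant: -gah when the stem ends in a voiceless consonant (*nigufih*, *rut*); -gu when the stem ends in a voiced consonant (*luv*, *jisazaz*).
Since the final consonant of *zawaz* is /z/ (voiced), it takes -gu, giving *zawazgu*.

zawazgu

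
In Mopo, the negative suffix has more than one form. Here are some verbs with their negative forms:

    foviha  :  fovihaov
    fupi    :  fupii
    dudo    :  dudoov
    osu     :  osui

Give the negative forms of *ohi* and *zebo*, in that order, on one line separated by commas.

ohii, zeboov

The suffix is conditioned by the last vowel: -i when the last vowel of the stem is a high vowel (*fupi*, *osu*); -ov when the last vowel of the stem is a non-high vowel (*foviha*, *dudo*).
The last vowel of *ohi* is /i/, which is a high vowel, so the suffix is -i, giving *ohii*.
*zebo*: last vowel = /o/, a non-high vowel → -ov → *zeboov*.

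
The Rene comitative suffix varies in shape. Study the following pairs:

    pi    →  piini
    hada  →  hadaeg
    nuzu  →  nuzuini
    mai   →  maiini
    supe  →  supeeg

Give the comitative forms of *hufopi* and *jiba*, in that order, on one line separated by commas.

The suffix is conditioned by the last vowel: -ini when the last vowel of the stem is a high vowel (*pi*, *nuzu*, *mai*); -eg when the last vowel of the stem is a non-high vowel (*hada*, *supe*).
*hufopi* — last vowel /i/ (a high vowel) → -ini → *hufopiini*.
*jiba*: last vowel = /a/, a non-high vowel → -eg → *jibaeg*.

hufopiini, jibaeg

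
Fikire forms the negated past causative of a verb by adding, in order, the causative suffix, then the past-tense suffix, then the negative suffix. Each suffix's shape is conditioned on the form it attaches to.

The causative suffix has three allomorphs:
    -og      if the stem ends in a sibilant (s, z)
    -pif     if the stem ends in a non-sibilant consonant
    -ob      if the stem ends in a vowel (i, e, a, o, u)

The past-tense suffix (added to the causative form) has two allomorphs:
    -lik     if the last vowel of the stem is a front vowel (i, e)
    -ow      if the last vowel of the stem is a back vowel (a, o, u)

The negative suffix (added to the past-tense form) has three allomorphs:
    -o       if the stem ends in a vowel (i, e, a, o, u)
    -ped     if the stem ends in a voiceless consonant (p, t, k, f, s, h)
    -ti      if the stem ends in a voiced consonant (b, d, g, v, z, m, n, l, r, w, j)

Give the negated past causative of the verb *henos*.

henosogowti

The final sound of *henos* is /s/, which is a sibilant, so the causative suffix is -og, giving *henosog*.
The last vowel of the causative form *henosog* is /o/, which is a back vowel, so the past-tense suffix is -ow, giving *henosogow*.
The past-tense form *henosogow*: final sound = /w/, a voiced consonant → -ti → *henosogowti*.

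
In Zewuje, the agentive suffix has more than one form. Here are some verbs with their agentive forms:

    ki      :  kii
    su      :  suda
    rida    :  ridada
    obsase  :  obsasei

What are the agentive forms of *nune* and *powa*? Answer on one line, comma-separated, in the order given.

The alternation tracks the last vowel of the stem — -i when the last vowel of the stem is a front vowel (*ki*, *obsase*); -da when the last vowel of the stem is a back vowel (*su*, *rida*).
*nune* — last vowel /e/ (a front vowel) → -i → *nunei*.
*powa* — last vowel /a/ (a back vowel) → -da → *powada*.

nunei, powada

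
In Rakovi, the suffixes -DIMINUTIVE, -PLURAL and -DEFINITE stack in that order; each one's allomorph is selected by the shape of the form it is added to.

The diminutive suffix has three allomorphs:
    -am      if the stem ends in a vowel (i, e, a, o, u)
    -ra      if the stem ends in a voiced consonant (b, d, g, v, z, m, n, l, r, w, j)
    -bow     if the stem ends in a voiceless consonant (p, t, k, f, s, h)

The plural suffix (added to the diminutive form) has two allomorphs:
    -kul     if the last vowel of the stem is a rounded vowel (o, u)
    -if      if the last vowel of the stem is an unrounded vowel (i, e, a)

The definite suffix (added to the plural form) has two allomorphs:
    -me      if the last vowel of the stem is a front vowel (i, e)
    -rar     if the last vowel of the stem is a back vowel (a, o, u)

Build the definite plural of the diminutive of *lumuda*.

lumudaamifme

*lumuda*: final sound = /a/, a vowel → -am → *lumudaam*.
The diminutive form *lumudaam* — last vowel /a/ (an unrounded vowel) → -if → *lumudaamif*.
The plural form *lumudaamif*: last vowel = /i/, a front vowel → -me → *lumudaamifme*.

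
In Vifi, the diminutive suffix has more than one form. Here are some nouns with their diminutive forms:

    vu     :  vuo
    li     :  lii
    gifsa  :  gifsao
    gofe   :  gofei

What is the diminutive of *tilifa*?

tilifao

Looking at the last vowel of each stem: -i when the last vowel of the stem is a front vowel (*li*, *gofe*); -o when the last vowel of the stem is a back vowel (*vu*, *gifsa*).
The last vowel of *tilifa* is /a/, which is a back vowel, so the suffix is -o, giving *tilifao*.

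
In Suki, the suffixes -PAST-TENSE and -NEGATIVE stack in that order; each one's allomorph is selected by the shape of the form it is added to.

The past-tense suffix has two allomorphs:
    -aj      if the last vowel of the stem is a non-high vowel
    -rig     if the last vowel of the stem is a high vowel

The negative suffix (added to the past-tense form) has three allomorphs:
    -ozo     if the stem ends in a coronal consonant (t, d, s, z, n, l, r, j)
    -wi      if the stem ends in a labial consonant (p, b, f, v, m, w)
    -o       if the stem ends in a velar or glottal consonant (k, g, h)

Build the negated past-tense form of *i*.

irigo

*i*: last vowel = /i/, a high vowel → -rig → *irig*.
The past-tense form *irig* — final consonant /g/ (velar/glottal) → -o → *irigo*.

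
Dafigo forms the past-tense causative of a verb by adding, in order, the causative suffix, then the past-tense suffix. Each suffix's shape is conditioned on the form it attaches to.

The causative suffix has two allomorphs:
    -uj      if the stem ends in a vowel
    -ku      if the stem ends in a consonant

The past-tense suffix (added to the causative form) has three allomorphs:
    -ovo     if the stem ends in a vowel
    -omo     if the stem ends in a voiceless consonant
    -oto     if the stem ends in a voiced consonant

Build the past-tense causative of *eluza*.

eluzaujoto

Since the final sound of *eluza* is /a/ (a vowel), it takes -uj, giving *eluzauj*.
The causative form *eluzauj* — final sound /j/ (a voiced consonant) → -oto → *eluzaujoto*.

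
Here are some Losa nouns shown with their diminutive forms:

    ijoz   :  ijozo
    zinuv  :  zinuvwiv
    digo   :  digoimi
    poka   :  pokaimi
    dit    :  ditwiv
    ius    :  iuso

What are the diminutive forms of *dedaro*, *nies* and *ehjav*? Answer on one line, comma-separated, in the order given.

The pattern is sibilance of the final sound: -o when the stem ends in a sibilant (*ijoz*, *ius*); -wiv when the stem ends in a non-sibilant consonant (*zinuv*, *dit*); -imi when the stem ends in a vowel (*digo*, *poka*).
Since the final sound of *dedaro* is /o/ (a vowel), it takes -imi, giving *dedaroimi*.
Since the final sound of *nies* is /s/ (a sibilant), it takes -o, giving *nieso*.
*ehjav*: final sound = /v/, a non-sibilant consonant → -wiv → *ehjavwiv*.

dedaroimi, nieso, ehjavwiv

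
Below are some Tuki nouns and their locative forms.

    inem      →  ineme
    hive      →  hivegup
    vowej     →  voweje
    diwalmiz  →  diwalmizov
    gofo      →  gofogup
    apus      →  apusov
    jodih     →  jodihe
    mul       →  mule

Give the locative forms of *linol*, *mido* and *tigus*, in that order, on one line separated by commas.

The alternation tracks the final sound of the stem — -ov when the stem ends in a sibilant (*diwalmiz*, *apus*); -e when the stem ends in a non-sibilant consonant (*inem*, *vowej*, *jodih*, *mul*); -gup when the stem ends in a vowel (*hive*, *gofo*).
*linol* — final sound /l/ (a non-sibilant consonant) → -e → *linole*.
Since the final sound of *mido* is /o/ (a vowel), it takes -gup, giving *midogup*.
The final sound of *tigus* is /s/, which is a sibilant, so the suffix is -ov, giving *tigusov*.

linole, midogup, tigusov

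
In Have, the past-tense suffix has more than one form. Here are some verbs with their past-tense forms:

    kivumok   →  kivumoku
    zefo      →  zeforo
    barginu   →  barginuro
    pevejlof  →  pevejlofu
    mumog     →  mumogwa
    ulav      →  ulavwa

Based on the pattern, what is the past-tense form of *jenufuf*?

jenufufu

The suffix is conditioned by the final sound: -u when the stem ends in a voiceless consonant (*kivumok*, *pevejlof*); -wa when the stem ends in a voiced consonant (*mumog*, *ulav*); -ro when the stem ends in a vowel (*zefo*, *barginu*).
Since the final sound of *jenufuf* is /f/ (a voiceless consonant), it takes -u, giving *jenufufu*.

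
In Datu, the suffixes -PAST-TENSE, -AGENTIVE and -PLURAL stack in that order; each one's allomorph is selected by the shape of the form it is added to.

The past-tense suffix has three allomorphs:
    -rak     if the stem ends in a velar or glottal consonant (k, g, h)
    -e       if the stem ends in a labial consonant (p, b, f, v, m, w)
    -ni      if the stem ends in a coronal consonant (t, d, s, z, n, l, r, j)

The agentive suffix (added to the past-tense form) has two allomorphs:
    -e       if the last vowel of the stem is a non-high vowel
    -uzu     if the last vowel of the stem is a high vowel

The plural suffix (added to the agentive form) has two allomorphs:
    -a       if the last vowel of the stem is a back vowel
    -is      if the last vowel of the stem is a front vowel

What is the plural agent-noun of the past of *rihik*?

*rihik*: final consonant = /k/, velar/glottal → -rak → *rihikrak*.
Since the last vowel of the past-tense form *rihikrak* is /a/ (a non-high vowel), it takes -e, giving *rihikrake*.
The agentive form *rihikrake*: last vowel = /e/, a front vowel → -is → *rihikrakeis*.

rihikrakeis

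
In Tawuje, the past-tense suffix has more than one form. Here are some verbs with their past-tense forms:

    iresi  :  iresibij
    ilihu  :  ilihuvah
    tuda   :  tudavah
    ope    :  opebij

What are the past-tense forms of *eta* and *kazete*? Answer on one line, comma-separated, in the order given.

etavah, kazetebij

The alternation tracks the last vowel of the stem — -bij when the last vowel of the stem is a front vowel (*iresi*, *ope*); -vah when the last vowel of the stem is a back vowel (*ilihu*, *tuda*).
Since the last vowel of *eta* is /a/ (a back vowel), it takes -vah, giving *etavah*.
Since the last vowel of *kazete* is /e/ (a front vowel), it takes -bij, giving *kazetebij*.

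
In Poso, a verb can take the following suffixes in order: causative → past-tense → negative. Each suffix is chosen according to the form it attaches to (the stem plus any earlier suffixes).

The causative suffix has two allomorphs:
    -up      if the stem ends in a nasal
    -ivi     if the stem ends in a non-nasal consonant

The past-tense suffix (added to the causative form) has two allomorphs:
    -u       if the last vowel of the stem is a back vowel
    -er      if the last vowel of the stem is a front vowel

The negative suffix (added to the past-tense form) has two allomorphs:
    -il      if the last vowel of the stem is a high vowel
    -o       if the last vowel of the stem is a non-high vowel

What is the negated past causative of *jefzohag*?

jefzohagiviero

Since the final consonant of *jefzohag* is /g/ (non-nasal), it takes -ivi, giving *jefzohagivi*.
The causative form *jefzohagivi*: last vowel = /i/, a front vowel → -er → *jefzohagivier*.
Since the last vowel of the past-tense form *jefzohagivier* is /e/ (a non-high vowel), it takes -o, giving *jefzohagiviero*.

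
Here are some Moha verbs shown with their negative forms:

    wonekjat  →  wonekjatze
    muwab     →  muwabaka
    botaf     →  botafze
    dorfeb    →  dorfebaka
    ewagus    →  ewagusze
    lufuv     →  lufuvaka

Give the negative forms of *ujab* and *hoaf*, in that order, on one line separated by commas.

The pattern is voicing of the final consonant: -ze when the stem ends in a voiceless consonant (*wonekjat*, *botaf*, *ewagus*); -aka when the stem ends in a voiced consonant (*muwab*, *dorfeb*, *lufuv*).
*ujab* — final consonant /b/ (voiced) → -aka → *ujabaka*.
Since the final consonant of *hoaf* is /f/ (voiceless), it takes -ze, giving *hoafze*.

ujabaka, hoafze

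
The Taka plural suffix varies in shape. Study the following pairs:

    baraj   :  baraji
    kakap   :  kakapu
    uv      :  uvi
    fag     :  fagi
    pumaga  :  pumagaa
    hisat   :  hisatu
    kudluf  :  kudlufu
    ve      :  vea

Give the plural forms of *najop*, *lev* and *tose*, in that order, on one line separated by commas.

najopu, levi, tosea

The alternation tracks the final sound of the stem — -u when the stem ends in a voiceless consonant (*kakap*, *hisat*, *kudluf*); -i when the stem ends in a voiced consonant (*baraj*, *uv*, *fag*); -a when the stem ends in a vowel (*pumaga*, *ve*).
*najop* — final sound /p/ (a voiceless consonant) → -u → *najopu*.
*lev*: final sound = /v/, a voiced consonant → -i → *levi*.
*tose*: final sound = /e/, a vowel → -a → *tosea*.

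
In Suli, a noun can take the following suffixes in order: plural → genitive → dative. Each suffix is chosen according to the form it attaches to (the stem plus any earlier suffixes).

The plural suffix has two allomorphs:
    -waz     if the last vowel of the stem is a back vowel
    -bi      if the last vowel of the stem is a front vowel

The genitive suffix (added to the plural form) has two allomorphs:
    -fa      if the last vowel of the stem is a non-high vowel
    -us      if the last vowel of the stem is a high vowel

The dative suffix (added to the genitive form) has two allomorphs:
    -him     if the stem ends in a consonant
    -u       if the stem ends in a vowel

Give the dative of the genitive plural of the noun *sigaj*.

sigajwazfau

*sigaj*: last vowel = /a/, a back vowel → -waz → *sigajwaz*.
The last vowel of the plural form *sigajwaz* is /a/, which is a non-high vowel, so the genitive suffix is -fa, giving *sigajwazfa*.
The genitive form *sigajwazfa* — final sound /a/ (a vowel) → -u → *sigajwazfau*.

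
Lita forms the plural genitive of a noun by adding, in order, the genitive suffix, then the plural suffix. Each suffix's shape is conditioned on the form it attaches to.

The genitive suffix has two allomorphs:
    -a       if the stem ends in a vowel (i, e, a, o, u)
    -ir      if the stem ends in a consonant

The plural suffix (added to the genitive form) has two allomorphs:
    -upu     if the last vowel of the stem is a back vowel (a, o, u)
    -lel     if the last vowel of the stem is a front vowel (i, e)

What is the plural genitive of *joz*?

The final sound of *joz* is /z/, which is a consonant, so the genitive suffix is -ir, giving *jozir*.
The genitive form *jozir* — last vowel /i/ (a front vowel) → -lel → *jozirlel*.

jozirlel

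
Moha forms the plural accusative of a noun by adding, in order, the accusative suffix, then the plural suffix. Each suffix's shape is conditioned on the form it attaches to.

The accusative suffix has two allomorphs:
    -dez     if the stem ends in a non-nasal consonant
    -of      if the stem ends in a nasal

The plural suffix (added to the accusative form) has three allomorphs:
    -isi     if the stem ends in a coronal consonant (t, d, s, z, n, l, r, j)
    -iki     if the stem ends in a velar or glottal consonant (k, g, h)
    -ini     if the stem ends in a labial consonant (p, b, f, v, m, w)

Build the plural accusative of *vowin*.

*vowin*: final consonant = /n/, a nasal → -of → *vowinof*.
The accusative form *vowinof*: final consonant = /f/, labial → -ini → *vowinofini*.

vowinofini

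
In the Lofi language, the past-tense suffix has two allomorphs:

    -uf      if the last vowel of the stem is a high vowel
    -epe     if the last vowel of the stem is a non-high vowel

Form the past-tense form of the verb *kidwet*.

The last vowel of *kidwet* is /e/, which is a non-high vowel, so the suffix is -epe, giving *kidwetepe*.

kidwetepe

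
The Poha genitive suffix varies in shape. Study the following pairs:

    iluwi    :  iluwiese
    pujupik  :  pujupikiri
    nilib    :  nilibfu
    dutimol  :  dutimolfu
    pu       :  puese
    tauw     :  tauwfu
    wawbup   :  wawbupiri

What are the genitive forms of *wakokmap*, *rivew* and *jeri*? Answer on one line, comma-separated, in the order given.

The alternation tracks the final sound of the stem — -iri when the stem ends in a voiceless consonant (*pujupik*, *wawbup*); -fu when the stem ends in a voiced consonant (*nilib*, *dutimol*, *tauw*); -ese when the stem ends in a vowel (*iluwi*, *pu*).
The final sound of *wakokmap* is /p/, which is a voiceless consonant, so the suffix is -iri, giving *wakokmapiri*.
*rivew* — final sound /w/ (a voiced consonant) → -fu → *rivewfu*.
*jeri*: final sound = /i/, a vowel → -ese → *jeriese*.

wakokmapiri, rivewfu, jeriese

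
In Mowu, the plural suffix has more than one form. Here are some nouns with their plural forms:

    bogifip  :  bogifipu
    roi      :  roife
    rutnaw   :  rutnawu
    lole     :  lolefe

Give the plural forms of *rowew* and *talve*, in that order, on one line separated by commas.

rowewu, talvefe

The alternation tracks the final sound of the stem — -u when the stem ends in a consonant (*bogifip*, *rutnaw*); -fe when the stem ends in a vowel (*roi*, *lole*).
The final sound of *rowew* is /w/, which is a consonant, so the suffix is -u, giving *rowewu*.
*talve*: final sound = /e/, a vowel → -fe → *talvefe*.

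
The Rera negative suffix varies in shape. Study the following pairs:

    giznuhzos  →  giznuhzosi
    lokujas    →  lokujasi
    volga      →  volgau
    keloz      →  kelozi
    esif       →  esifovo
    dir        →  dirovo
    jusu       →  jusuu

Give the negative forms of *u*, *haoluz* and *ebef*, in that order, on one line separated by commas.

The pattern is sibilance of the final sound: -i when the stem ends in a sibilant (*giznuhzos*, *lokujas*, *keloz*); -ovo when the stem ends in a non-sibilant consonant (*esif*, *dir*); -u when the stem ends in a vowel (*volga*, *jusu*).
Since the final sound of *u* is /u/ (a vowel), it takes -u, giving *uu*.
Since the final sound of *haoluz* is /z/ (a sibilant), it takes -i, giving *haoluzi*.
Since the final sound of *ebef* is /f/ (a non-sibilant consonant), it takes -ovo, giving *ebefovo*.

uu, haoluzi, ebefovo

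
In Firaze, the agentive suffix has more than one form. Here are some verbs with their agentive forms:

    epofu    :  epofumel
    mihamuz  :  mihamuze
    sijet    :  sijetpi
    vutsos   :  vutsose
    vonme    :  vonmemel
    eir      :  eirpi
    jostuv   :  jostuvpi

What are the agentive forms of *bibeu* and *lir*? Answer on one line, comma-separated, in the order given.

Looking at the final sound of each stem: -e when the stem ends in a sibilant (*mihamuz*, *vutsos*); -pi when the stem ends in a non-sibilant consonant (*sijet*, *eir*, *jostuv*); -mel when the stem ends in a vowel (*epofu*, *vonme*).
The final sound of *bibeu* is /u/, which is a vowel, so the suffix is -mel, giving *bibeumel*.
Since the final sound of *lir* is /r/ (a non-sibilant consonant), it takes -pi, giving *lirpi*.

bibeumel, lirpi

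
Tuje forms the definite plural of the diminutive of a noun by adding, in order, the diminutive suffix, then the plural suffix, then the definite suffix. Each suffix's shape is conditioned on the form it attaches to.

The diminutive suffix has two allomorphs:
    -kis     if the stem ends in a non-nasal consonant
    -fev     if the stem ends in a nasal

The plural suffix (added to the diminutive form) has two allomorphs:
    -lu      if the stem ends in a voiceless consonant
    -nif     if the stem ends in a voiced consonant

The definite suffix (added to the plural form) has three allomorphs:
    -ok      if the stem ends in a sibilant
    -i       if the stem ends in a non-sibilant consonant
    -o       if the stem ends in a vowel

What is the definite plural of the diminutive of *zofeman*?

*zofeman*: final consonant = /n/, a nasal → -fev → *zofemanfev*.
The diminutive form *zofemanfev*: final consonant = /v/, voiced → -nif → *zofemanfevnif*.
The plural form *zofemanfevnif*: final sound = /f/, a non-sibilant consonant → -i → *zofemanfevnifi*.

zofemanfevnifi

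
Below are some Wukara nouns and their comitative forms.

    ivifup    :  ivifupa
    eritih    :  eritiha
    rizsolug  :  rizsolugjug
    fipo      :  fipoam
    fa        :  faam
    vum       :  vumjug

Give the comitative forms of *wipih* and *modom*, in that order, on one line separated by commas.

wipiha, modomjug

The alternation tracks the final sound of the stem — -a when the stem ends in a voiceless consonant (*ivifup*, *eritih*); -jug when the stem ends in a voiced consonant (*rizsolug*, *vum*); -am when the stem ends in a vowel (*fipo*, *fa*).
Since the final sound of *wipih* is /h/ (a voiceless consonant), it takes -a, giving *wipiha*.
Since the final sound of *modom* is /m/ (a voiced consonant), it takes -jug, giving *modomjug*.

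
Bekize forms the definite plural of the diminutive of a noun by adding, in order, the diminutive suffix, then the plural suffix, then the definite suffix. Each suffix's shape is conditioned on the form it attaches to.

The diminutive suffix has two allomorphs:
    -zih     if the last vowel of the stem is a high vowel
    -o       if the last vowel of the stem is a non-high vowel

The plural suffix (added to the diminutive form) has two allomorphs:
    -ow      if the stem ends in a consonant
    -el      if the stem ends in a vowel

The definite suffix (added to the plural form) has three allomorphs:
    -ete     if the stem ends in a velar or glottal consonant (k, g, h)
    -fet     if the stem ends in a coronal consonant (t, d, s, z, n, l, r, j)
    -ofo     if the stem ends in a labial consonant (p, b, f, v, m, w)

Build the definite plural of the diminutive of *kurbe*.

The last vowel of *kurbe* is /e/, which is a non-high vowel, so the diminutive suffix is -o, giving *kurbeo*.
The diminutive form *kurbeo*: final sound = /o/, a vowel → -el → *kurbeoel*.
Since the final consonant of the plural form *kurbeoel* is /l/ (coronal), it takes -fet, giving *kurbeoelfet*.

kurbeoelfet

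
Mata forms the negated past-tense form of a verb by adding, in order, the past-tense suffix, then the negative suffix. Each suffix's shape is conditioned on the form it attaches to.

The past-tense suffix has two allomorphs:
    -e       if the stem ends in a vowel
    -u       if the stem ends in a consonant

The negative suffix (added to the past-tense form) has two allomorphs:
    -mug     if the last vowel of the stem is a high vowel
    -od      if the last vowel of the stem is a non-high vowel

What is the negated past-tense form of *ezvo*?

The final sound of *ezvo* is /o/, which is a vowel, so the past-tense suffix is -e, giving *ezvoe*.
The past-tense form *ezvoe* — last vowel /e/ (a non-high vowel) → -od → *ezvoeod*.

ezvoeod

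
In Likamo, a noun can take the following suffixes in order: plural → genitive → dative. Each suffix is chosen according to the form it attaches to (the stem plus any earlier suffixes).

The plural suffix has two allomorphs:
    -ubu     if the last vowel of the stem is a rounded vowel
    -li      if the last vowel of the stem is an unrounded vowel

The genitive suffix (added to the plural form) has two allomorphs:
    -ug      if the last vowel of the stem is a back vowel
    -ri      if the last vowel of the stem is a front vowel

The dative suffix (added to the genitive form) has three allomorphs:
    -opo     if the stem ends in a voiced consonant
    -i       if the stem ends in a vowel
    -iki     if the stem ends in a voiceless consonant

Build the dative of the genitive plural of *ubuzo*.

Since the last vowel of *ubuzo* is /o/ (a rounded vowel), it takes -ubu, giving *ubuzoubu*.
The last vowel of the plural form *ubuzoubu* is /u/, which is a back vowel, so the genitive suffix is -ug, giving *ubuzoubuug*.
Since the final sound of the genitive form *ubuzoubuug* is /g/ (a voiced consonant), it takes -opo, giving *ubuzoubuugopo*.

ubuzoubuugopo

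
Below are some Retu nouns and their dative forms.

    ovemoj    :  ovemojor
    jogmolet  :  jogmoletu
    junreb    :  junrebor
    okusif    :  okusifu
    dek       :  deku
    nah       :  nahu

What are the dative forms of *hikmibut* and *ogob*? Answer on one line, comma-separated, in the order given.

hikmibutu, ogobor

Looking at the final consonant of each stem: -u when the stem ends in a voiceless consonant (*jogmolet*, *okusif*, *dek*, *nah*); -or when the stem ends in a voiced consonant (*ovemoj*, *junreb*).
The final consonant of *hikmibut* is /t/, which is voiceless, so the suffix is -u, giving *hikmibutu*.
*ogob*: final consonant = /b/, voiced → -or → *ogobor*.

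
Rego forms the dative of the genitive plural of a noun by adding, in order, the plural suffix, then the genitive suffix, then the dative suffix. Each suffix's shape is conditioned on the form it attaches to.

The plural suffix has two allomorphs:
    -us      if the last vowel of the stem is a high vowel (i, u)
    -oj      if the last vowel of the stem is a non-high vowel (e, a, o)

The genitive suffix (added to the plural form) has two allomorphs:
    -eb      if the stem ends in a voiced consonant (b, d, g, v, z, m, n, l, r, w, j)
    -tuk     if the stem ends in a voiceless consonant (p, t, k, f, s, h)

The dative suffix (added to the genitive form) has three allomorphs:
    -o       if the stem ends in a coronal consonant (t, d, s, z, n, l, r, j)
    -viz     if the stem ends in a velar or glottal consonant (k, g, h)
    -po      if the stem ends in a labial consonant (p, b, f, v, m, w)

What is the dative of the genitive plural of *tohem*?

tohemojebpo

*tohem*: last vowel = /e/, a non-high vowel → -oj → *tohemoj*.
Since the final consonant of the plural form *tohemoj* is /j/ (voiced), it takes -eb, giving *tohemojeb*.
The genitive form *tohemojeb* — final consonant /b/ (labial) → -po → *tohemojebpo*.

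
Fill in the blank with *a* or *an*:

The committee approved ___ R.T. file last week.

The indefinite article is chosen by the initial *sound* of the following word, not its spelling.
The initialism *R.T.* is read letter by letter; the first letter, R, is pronounced /ɑr/, which begins with a vowel sound.
So the article is *an*: The committee approved an R.T. file last week.

an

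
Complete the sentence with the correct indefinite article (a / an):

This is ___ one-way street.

a

The indefinite article is chosen by the initial *sound* of the following word, not its spelling.
*one-way* begins with the sound /wʌ/ (*one* pronounced /wʌn/) — a consonant sound.
So the article is *a*: This is a one-way street.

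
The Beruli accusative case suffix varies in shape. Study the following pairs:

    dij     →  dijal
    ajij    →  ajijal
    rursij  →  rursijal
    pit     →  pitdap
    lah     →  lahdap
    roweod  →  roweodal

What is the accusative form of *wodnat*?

The suffix is conditioned by the final consonant: -dap when the stem ends in a voiceless consonant (*pit*, *lah*); -al when the stem ends in a voiced consonant (*dij*, *ajij*, *rursij*, *roweod*).
*wodnat*: final consonant = /t/, voiceless → -dap → *wodnatdap*.

wodnatdap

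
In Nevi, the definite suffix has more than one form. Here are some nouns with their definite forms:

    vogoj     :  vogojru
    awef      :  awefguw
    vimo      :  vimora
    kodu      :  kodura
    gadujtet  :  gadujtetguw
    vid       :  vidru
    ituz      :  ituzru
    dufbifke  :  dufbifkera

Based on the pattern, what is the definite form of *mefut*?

mefutguw

The alternation tracks the final sound of the stem — -guw when the stem ends in a voiceless consonant (*awef*, *gadujtet*); -ru when the stem ends in a voiced consonant (*vogoj*, *vid*, *ituz*); -ra when the stem ends in a vowel (*vimo*, *kodu*, *dufbifke*).
*mefut* — final sound /t/ (a voiceless consonant) → -guw → *mefutguw*.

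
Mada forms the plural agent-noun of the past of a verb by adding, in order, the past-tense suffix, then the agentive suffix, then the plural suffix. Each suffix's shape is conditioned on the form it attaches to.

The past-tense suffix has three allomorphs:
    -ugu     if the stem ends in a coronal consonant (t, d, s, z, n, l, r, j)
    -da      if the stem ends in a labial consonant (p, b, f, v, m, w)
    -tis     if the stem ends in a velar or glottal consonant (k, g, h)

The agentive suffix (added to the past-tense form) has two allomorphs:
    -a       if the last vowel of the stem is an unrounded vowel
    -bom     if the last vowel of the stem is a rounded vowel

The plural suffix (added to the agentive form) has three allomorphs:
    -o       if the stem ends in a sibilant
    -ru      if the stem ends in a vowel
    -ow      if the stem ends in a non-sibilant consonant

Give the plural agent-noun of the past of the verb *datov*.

datovdaaru

The final consonant of *datov* is /v/, which is labial, so the past-tense suffix is -da, giving *datovda*.
The past-tense form *datovda* — last vowel /a/ (an unrounded vowel) → -a → *datovdaa*.
The final sound of the agentive form *datovdaa* is /a/, which is a vowel, so the plural suffix is -ru, giving *datovdaaru*.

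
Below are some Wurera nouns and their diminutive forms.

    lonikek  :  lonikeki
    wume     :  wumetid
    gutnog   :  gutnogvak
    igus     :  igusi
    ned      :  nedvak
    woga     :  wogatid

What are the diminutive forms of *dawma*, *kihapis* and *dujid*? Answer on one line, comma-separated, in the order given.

dawmatid, kihapisi, dujidvak

Looking at the final sound of each stem: -i when the stem ends in a voiceless consonant (*lonikek*, *igus*); -vak when the stem ends in a voiced consonant (*gutnog*, *ned*); -tid when the stem ends in a vowel (*wume*, *woga*).
The final sound of *dawma* is /a/, which is a vowel, so the suffix is -tid, giving *dawmatid*.
*kihapis* — final sound /s/ (a voiceless consonant) → -i → *kihapisi*.
*dujid* — final sound /d/ (a voiced consonant) → -vak → *dujidvak*.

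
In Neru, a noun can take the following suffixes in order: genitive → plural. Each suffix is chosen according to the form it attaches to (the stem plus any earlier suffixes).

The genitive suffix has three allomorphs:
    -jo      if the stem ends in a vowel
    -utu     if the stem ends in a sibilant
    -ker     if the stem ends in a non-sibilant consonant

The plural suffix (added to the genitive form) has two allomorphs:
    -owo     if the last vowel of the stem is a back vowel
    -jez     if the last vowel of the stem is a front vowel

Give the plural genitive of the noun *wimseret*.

*wimseret* — final sound /t/ (a non-sibilant consonant) → -ker → *wimseretker*.
Since the last vowel of the genitive form *wimseretker* is /e/ (a front vowel), it takes -jez, giving *wimseretkerjez*.

wimseretkerjez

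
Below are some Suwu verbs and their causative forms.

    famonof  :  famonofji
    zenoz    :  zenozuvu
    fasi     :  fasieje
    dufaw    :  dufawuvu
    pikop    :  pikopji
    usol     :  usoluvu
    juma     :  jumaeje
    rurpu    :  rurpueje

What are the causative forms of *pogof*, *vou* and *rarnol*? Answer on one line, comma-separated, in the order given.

pogofji, voueje, rarnoluvu

The pattern is voicing of the final sound: -ji when the stem ends in a voiceless consonant (*famonof*, *pikop*); -uvu when the stem ends in a voiced consonant (*zenoz*, *dufaw*, *usol*); -eje when the stem ends in a vowel (*fasi*, *juma*, *rurpu*).
*pogof* — final sound /f/ (a voiceless consonant) → -ji → *pogofji*.
*vou* — final sound /u/ (a vowel) → -eje → *voueje*.
Since the final sound of *rarnol* is /l/ (a voiced consonant), it takes -uvu, giving *rarnoluvu*.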